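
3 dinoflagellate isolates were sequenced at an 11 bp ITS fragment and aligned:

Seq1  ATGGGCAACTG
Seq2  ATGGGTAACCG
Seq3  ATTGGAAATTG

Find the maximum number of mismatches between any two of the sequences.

Pairwise Hamming distances:
  Seq1 vs Seq2: 2
  Seq1 vs Seq3: 3
  Seq2 vs Seq3: 4
The largest is 4, between Seq2 and Seq3.

4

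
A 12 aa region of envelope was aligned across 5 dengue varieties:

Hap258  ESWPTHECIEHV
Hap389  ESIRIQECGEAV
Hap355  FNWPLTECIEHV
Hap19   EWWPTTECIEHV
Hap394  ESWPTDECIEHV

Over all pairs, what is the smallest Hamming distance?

1

Pairwise Hamming distances:
  Hap258 vs Hap389: 6
  Hap258 vs Hap355: 4
  Hap258 vs Hap19: 2
  Hap258 vs Hap394: 1
  Hap389 vs Hap355: 8
  Hap389 vs Hap19: 7
  Hap389 vs Hap394: 6
  Hap355 vs Hap19: 3
  Hap355 vs Hap394: 4
  Hap19 vs Hap394: 2
The smallest is 1, between Hap258 and Hap394.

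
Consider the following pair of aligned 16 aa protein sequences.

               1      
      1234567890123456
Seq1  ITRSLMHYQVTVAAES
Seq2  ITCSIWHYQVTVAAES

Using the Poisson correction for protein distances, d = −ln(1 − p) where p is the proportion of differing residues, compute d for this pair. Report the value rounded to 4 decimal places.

0.2076

Mismatches occur at site 3 (R/C), site 5 (L/I), site 6 (M/W).
p = 3/16 = 0.187500.
d = −ln(1 − 0.187500) = −ln(0.812500) = 0.2076.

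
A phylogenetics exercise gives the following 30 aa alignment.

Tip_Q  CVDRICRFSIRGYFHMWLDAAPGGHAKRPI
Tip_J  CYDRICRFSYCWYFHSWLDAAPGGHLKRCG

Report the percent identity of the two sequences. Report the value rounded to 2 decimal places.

73.33%

The sequences differ at positions 2 (V/Y), 10 (I/Y), 11 (R/C), 12 (G/W), 16 (M/S), 26 (A/L), 29 (P/C), 30 (I/G).
22 of the 30 sites match, so the percent identity is 22/30 × 100 = 73.33%.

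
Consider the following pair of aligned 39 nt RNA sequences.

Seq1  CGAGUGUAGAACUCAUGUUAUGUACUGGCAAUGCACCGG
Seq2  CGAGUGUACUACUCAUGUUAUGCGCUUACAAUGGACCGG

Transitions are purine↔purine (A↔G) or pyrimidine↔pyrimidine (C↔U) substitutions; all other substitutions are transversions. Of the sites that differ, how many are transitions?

The sequences differ at positions 9 (G/C, transversion), 10 (A/U, transversion), 23 (U/C, transition), 24 (A/G, transition), 27 (G/U, transversion), 28 (G/A, transition), 34 (C/G, transversion).
Of the 7 differences, 3 transitions and 4 transversions, so the answer is 3.

3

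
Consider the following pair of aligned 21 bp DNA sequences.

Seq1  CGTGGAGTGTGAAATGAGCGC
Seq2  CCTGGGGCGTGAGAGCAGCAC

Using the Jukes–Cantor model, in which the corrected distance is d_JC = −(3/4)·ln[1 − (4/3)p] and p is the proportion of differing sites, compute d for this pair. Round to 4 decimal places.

The sequences differ at positions 2 (G/C), 6 (A/G), 8 (T/C), 13 (A/G), 15 (T/G), 16 (G/C), 20 (G/A).
p = 7/21 = 0.333333.
d = −0.75 · ln(1 − (4/3)·0.333333) = −0.75 · ln(0.555556) = −0.75 · (-0.587786) = 0.4408.

0.4408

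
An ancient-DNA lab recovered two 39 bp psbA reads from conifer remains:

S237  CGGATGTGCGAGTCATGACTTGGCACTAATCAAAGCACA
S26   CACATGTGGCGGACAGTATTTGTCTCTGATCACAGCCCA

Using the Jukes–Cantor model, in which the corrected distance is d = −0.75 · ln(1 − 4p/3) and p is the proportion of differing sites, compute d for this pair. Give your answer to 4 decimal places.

Differing sites — 2:G/A; 3:G/C; 9:C/G; 10:G/C; 11:A/G; 13:T/A; 16:T/G; 17:G/T; 19:C/T; 23:G/T; 25:A/T; 28:A/G; 33:A/C; 37:A/C.
p = 14/39 = 0.358974.
d = −0.75 · ln(1 − (4/3)·0.358974) = −0.75 · ln(0.521368) = −0.75 · (-0.651299) = 0.4885.

0.4885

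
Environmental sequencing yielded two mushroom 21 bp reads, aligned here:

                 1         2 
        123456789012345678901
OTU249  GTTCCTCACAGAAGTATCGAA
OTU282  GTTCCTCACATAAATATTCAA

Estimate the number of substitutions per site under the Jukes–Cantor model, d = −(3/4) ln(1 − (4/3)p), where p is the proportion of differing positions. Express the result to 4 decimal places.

The sequences differ at positions 11 (G/T), 14 (G/A), 18 (C/T), 19 (G/C).
p = 4/21 = 0.190476.
d = −0.75 · ln(1 − (4/3)·0.190476) = −0.75 · ln(0.746032) = −0.75 · (-0.292987) = 0.2197.

0.2197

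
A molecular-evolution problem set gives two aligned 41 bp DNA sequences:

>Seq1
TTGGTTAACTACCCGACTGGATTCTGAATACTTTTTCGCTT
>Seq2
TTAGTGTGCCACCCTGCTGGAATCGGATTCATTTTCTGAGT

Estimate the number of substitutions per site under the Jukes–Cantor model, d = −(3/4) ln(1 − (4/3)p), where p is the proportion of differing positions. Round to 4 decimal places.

The sequences differ at positions 3 (G/A), 6 (T/G), 7 (A/T), 8 (A/G), 10 (T/C), 15 (G/T), 16 (A/G), 22 (T/A), 25 (T/G), 28 (A/T), 30 (A/C), 31 (C/A), 36 (T/C), 37 (C/T), 39 (C/A), 40 (T/G).
p = 16/41 = 0.390244.
d = −0.75 · ln(1 − (4/3)·0.390244) = −0.75 · ln(0.479675) = −0.75 · (-0.734646) = 0.5510.

0.5510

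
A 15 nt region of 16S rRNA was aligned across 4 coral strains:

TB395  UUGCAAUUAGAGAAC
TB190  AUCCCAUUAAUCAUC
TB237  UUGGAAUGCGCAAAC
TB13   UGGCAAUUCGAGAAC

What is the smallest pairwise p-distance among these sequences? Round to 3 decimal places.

0.133

Pairwise Hamming distances:
  TB395 vs TB190: 7
  TB395 vs TB237: 5
  TB395 vs TB13: 2
  TB190 vs TB237: 10
  TB190 vs TB13: 9
  TB237 vs TB13: 5
The smallest is 2 mismatches, between TB395 and TB13; p = 2/15 = 0.133.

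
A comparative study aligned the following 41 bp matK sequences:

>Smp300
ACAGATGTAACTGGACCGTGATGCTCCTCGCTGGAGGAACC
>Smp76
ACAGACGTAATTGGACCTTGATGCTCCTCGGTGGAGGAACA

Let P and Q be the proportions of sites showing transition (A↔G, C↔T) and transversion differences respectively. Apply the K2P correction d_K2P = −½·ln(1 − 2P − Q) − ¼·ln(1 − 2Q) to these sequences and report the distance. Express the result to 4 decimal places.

0.1332

Differing sites — 6:T/C (Ti); 11:C/T (Ti); 18:G/T (Tv); 31:C/G (Tv); 41:C/A (Tv).
Of the 5 differences, 2 transitions and 3 transversions over 41 sites: P = 2/41 = 0.048780, Q = 3/41 = 0.073171.
d = −0.5·ln(0.829269) − 0.25·ln(0.853658) = −0.5·(-0.187211) − 0.25·(-0.158225) = 0.1332.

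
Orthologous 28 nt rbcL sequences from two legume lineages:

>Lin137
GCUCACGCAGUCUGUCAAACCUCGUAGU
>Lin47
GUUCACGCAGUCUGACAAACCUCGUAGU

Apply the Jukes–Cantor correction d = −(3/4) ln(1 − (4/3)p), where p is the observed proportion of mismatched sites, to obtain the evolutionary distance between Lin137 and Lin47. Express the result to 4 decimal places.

0.0751

Mismatches occur at site 2 (C→U), site 15 (U→A).
p = 2/28 = 0.071429.
d = −0.75 · ln(1 − (4/3)·0.071429) = −0.75 · ln(0.904761) = −0.75 · (-0.100084) = 0.0751.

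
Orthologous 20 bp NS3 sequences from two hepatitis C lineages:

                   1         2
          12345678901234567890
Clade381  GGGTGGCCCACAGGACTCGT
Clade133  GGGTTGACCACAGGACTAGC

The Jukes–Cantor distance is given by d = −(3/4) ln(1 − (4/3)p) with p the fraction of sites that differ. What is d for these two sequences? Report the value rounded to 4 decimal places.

Mismatches occur at site 5 (G→T), site 7 (C→A), site 18 (C→A), site 20 (T→C).
p = 4/20 = 0.200000.
d = −0.75 · ln(1 − (4/3)·0.200000) = −0.75 · ln(0.733333) = −0.75 · (-0.310155) = 0.2326.

0.2326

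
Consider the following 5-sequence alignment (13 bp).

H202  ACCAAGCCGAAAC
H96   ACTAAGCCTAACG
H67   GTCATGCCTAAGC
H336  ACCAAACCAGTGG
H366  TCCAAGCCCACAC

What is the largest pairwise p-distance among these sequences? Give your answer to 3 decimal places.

0.615

Pairwise Hamming distances:
  H202 vs H96: 4
  H202 vs H67: 5
  H202 vs H336: 6
  H202 vs H366: 3
  H96 vs H67: 6
  H96 vs H336: 6
  H96 vs H366: 6
  H67 vs H336: 8
  H67 vs H366: 6
  H336 vs H366: 7
The largest is 8 mismatches, between H67 and H336; p = 8/13 = 0.615.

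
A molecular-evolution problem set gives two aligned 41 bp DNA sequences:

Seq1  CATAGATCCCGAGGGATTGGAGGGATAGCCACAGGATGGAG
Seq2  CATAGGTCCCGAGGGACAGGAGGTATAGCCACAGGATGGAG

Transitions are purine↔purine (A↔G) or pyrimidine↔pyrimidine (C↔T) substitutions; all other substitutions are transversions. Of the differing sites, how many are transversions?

2

Mismatches occur at site 6 (A↔G, transition), site 17 (T↔C, transition), site 18 (T↔A, transversion), site 24 (G↔T, transversion).
Of the 4 differences, 2 transitions and 2 transversions, so the answer is 2.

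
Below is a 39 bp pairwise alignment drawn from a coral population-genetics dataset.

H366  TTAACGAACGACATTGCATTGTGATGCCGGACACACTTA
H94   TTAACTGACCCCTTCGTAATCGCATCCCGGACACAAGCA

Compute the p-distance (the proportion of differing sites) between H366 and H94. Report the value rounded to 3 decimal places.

Differing sites — 6:G/T; 7:A/G; 10:G/C; 11:A/C; 13:A/T; 15:T/C; 17:C/T; 19:T/A; 21:G/C; 22:T/G; 23:G/C; 26:G/C; 36:C/A; 37:T/G; 38:T/C.
There are 15 differences over 39 sites, so p = 15/39 = 0.385.

0.385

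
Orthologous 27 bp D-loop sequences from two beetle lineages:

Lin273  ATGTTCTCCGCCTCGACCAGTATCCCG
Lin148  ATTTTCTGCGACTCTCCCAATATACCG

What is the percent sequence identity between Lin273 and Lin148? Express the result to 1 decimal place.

Differing sites — 3:G/T; 8:C/G; 11:C/A; 15:G/T; 16:A/C; 20:G/A; 24:C/A.
20 of the 27 sites match, so the percent identity is 20/27 × 100 = 74.1%.

74.1%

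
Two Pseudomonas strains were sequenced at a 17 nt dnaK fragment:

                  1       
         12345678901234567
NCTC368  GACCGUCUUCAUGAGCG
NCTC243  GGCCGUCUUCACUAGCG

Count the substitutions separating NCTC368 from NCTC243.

3

The sequences differ at positions 2 (A/G), 12 (U/C), 13 (G/U).
That gives 3 mismatches out of 17 aligned sites, so the Hamming distance is 3.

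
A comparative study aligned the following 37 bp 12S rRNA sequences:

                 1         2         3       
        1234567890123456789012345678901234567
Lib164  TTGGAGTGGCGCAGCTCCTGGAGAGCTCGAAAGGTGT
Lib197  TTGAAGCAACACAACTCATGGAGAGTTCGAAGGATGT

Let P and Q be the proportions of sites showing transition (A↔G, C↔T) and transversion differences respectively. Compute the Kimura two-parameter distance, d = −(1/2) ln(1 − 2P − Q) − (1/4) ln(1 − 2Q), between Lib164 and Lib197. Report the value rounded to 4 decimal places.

The sequences differ at positions 4 (G/A, transition), 7 (T/C, transition), 8 (G/A, transition), 9 (G/A, transition), 11 (G/A, transition), 14 (G/A, transition), 18 (C/A, transversion), 26 (C/T, transition), 32 (A/G, transition), 34 (G/A, transition).
Of the 10 differences, 9 transitions and 1 transversion over 37 sites: P = 9/37 = 0.243243, Q = 1/37 = 0.027027.
d = −0.5·ln(0.486487) − 0.25·ln(0.945946) = −0.5·(-0.720545) − 0.25·(-0.055570) = 0.3742.

0.3742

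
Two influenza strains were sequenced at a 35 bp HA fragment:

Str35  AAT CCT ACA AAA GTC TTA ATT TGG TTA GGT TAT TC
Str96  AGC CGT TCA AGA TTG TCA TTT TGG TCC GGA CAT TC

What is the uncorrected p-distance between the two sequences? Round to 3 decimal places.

0.371

The sequences differ at positions 2 (A/G), 3 (T/C), 5 (C/G), 7 (A/T), 11 (A/G), 13 (G/T), 15 (C/G), 17 (T/C), 19 (A/T), 26 (T/C), 27 (A/C), 30 (T/A), 31 (T/C).
There are 13 differences over 35 sites, so p = 13/35 = 0.371.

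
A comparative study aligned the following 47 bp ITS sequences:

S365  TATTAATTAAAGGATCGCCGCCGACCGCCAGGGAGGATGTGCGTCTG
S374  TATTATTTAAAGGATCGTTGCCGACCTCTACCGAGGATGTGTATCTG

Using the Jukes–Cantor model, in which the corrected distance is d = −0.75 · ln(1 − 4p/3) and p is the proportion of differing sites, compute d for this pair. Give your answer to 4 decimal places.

The sequences differ at positions 6 (A/T), 18 (C/T), 19 (C/T), 27 (G/T), 29 (C/T), 31 (G/C), 32 (G/C), 42 (C/T), 43 (G/A).
p = 9/47 = 0.191489.
d = −0.75 · ln(1 − (4/3)·0.191489) = −0.75 · ln(0.744681) = −0.75 · (-0.294799) = 0.2211.

0.2211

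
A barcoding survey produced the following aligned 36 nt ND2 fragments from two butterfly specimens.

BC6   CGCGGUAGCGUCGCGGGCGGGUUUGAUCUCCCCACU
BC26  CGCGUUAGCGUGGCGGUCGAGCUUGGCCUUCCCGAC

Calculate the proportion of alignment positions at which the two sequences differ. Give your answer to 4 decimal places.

Differing sites — 5:G/U; 12:C/G; 17:G/U; 20:G/A; 22:U/C; 26:A/G; 27:U/C; 30:C/U; 34:A/G; 35:C/A; 36:U/C.
There are 11 differences over 36 sites, so p = 11/36 = 0.3056.

0.3056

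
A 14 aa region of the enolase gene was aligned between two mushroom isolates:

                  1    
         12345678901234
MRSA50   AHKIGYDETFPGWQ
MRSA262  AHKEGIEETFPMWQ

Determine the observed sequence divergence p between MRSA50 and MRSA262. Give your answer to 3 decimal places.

Differing sites — 4:I/E; 6:Y/I; 7:D/E; 12:G/M.
There are 4 differences over 14 sites, so p = 4/14 = 0.286.

0.286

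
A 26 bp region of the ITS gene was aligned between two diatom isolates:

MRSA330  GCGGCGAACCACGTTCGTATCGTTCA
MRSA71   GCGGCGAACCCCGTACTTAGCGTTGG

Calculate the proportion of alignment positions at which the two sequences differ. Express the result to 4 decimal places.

0.2308

The sequences differ at positions 11 (A/C), 15 (T/A), 17 (G/T), 20 (T/G), 25 (C/G), 26 (A/G).
There are 6 differences over 26 sites, so p = 6/26 = 0.2308.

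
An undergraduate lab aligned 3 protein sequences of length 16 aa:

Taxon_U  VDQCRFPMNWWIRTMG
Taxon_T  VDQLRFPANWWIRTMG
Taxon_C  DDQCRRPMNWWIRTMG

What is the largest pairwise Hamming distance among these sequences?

4

Pairwise Hamming distances:
  Taxon_U vs Taxon_T: 2
  Taxon_U vs Taxon_C: 2
  Taxon_T vs Taxon_C: 4
The largest is 4, between Taxon_T and Taxon_C.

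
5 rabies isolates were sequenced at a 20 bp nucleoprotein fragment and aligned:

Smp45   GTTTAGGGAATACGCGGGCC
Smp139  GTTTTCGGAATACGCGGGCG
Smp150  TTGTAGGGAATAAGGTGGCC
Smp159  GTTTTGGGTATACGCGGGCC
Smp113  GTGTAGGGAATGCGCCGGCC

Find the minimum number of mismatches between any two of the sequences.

2

Pairwise Hamming distances:
  Smp45 vs Smp139: 3
  Smp45 vs Smp150: 5
  Smp45 vs Smp159: 2
  Smp45 vs Smp113: 3
  Smp139 vs Smp150: 8
  Smp139 vs Smp159: 3
  Smp139 vs Smp113: 6
  Smp150 vs Smp159: 7
  Smp150 vs Smp113: 5
  Smp159 vs Smp113: 5
The smallest is 2, between Smp45 and Smp159.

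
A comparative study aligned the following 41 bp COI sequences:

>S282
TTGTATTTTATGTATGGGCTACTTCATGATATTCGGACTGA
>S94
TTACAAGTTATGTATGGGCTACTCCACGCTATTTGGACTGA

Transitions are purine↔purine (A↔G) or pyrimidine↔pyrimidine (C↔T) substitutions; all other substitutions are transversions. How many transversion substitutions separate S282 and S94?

3

The sequences differ at positions 3 (G/A, transition), 4 (T/C, transition), 6 (T/A, transversion), 7 (T/G, transversion), 24 (T/C, transition), 27 (T/C, transition), 29 (A/C, transversion), 34 (C/T, transition).
Of the 8 differences, 5 transitions and 3 transversions, so the answer is 3.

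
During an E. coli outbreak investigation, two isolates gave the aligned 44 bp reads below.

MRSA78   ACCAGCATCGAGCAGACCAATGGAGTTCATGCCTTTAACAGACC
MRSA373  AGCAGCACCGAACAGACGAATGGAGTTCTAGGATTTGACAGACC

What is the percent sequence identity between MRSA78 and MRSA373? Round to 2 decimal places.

79.55%

Differing sites — 2:C/G; 8:T/C; 12:G/A; 18:C/G; 29:A/T; 30:T/A; 32:C/G; 33:C/A; 37:A/G.
35 of the 44 sites match, so the percent identity is 35/44 × 100 = 79.55%.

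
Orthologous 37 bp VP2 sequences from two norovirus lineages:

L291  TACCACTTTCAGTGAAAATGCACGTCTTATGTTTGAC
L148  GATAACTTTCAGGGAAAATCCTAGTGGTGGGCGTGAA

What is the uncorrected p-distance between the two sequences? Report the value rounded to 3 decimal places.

0.378

Mismatches occur at site 1 (T↔G), site 3 (C↔T), site 4 (C↔A), site 13 (T↔G), site 20 (G↔C), site 22 (A↔T), site 23 (C↔A), site 26 (C↔G), site 27 (T↔G), site 29 (A↔G), site 30 (T↔G), site 32 (T↔C), site 33 (T↔G), site 37 (C↔A).
There are 14 differences over 37 sites, so p = 14/37 = 0.378.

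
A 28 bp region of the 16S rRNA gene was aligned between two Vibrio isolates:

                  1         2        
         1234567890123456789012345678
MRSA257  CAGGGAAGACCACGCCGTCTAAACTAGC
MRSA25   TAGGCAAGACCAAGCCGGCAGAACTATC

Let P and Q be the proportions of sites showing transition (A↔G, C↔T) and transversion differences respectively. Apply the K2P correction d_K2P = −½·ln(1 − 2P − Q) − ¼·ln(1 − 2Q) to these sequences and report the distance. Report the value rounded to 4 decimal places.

Differing sites — 1:C/T (Ti); 5:G/C (Tv); 13:C/A (Tv); 18:T/G (Tv); 20:T/A (Tv); 21:A/G (Ti); 27:G/T (Tv).
Of the 7 differences, 2 transitions and 5 transversions over 28 sites: P = 2/28 = 0.071429, Q = 5/28 = 0.178571.
d = −0.5·ln(0.678571) − 0.25·ln(0.642858) = −0.5·(-0.387766) − 0.25·(-0.441831) = 0.3043.

0.3043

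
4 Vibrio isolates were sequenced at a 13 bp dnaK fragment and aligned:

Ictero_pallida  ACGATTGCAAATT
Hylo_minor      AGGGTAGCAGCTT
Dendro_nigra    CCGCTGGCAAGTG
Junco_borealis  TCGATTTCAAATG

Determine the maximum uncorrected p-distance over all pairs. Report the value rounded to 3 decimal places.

0.615

Pairwise Hamming distances:
  Ictero_pallida vs Hylo_minor: 5
  Ictero_pallida vs Dendro_nigra: 5
  Ictero_pallida vs Junco_borealis: 3
  Hylo_minor vs Dendro_nigra: 7
  Hylo_minor vs Junco_borealis: 8
  Dendro_nigra vs Junco_borealis: 5
The largest is 8 mismatches, between Hylo_minor and Junco_borealis; p = 8/13 = 0.615.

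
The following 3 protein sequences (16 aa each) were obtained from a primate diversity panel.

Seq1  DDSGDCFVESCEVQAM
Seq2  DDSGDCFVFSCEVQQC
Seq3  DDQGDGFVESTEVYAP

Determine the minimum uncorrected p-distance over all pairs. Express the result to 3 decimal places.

Pairwise Hamming distances:
  Seq1 vs Seq2: 3
  Seq1 vs Seq3: 5
  Seq2 vs Seq3: 7
The smallest is 3 mismatches, between Seq1 and Seq2; p = 3/16 = 0.188.

0.188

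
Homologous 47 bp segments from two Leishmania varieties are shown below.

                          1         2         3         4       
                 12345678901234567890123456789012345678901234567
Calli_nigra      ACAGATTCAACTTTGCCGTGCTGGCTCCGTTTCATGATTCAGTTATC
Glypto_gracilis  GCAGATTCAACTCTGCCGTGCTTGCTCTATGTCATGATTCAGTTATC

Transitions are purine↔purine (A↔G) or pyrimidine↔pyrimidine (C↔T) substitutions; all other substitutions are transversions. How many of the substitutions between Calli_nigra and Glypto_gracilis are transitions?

Differing sites — 1:A/G (Ti); 13:T/C (Ti); 23:G/T (Tv); 28:C/T (Ti); 29:G/A (Ti); 31:T/G (Tv).
Of the 6 differences, 4 transitions and 2 transversions, so the answer is 4.

4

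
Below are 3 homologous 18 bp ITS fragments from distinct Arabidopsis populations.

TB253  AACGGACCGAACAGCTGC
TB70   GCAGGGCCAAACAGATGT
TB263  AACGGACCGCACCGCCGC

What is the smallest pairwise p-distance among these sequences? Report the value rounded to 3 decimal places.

0.167

Pairwise Hamming distances:
  TB253 vs TB70: 7
  TB253 vs TB263: 3
  TB70 vs TB263: 10
The smallest is 3 mismatches, between TB253 and TB263; p = 3/18 = 0.167.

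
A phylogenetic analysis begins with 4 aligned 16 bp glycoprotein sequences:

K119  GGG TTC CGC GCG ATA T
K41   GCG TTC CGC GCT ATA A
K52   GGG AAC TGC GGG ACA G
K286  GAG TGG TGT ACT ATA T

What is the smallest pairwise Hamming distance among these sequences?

Pairwise Hamming distances:
  K119 vs K41: 3
  K119 vs K52: 6
  K119 vs K286: 7
  K41 vs K52: 8
  K41 vs K286: 7
  K52 vs K286: 10
The smallest is 3, between K119 and K41.

3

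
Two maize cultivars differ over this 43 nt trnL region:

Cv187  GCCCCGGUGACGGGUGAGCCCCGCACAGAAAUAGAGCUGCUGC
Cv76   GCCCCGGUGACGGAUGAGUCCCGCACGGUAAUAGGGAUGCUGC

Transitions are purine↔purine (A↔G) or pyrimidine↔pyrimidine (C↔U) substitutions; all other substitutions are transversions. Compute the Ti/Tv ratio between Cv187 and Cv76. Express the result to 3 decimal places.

Mismatches occur at site 14 (G/A, transition), site 19 (C/U, transition), site 27 (A/G, transition), site 29 (A/U, transversion), site 35 (A/G, transition), site 37 (C/A, transversion).
Of the 6 differences, 4 transitions and 2 transversions, so Ti/Tv = 4/2 = 2.000.

2.000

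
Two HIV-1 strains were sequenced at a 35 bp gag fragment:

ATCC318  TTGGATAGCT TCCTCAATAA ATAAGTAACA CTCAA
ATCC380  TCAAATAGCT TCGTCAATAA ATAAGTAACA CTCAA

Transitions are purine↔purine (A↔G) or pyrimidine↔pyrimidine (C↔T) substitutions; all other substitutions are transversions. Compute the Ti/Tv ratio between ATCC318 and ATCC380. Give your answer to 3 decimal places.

3.000

Differing sites — 2:T/C (Ti); 3:G/A (Ti); 4:G/A (Ti); 13:C/G (Tv).
Of the 4 differences, 3 transitions and 1 transversion, so Ti/Tv = 3/1 = 3.000.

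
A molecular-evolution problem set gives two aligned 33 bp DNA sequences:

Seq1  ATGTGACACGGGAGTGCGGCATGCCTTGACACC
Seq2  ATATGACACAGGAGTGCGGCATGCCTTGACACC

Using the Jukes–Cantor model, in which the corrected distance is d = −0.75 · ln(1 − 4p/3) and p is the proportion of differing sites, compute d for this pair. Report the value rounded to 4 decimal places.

0.0632

Mismatches occur at site 3 (G↔A), site 10 (G↔A).
p = 2/33 = 0.060606.
d = −0.75 · ln(1 − (4/3)·0.060606) = −0.75 · ln(0.919192) = −0.75 · (-0.084260) = 0.0632.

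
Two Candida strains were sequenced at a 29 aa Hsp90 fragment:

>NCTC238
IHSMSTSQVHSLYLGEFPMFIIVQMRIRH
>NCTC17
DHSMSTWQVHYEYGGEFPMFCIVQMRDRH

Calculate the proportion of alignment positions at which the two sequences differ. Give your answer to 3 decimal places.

Differing sites — 1:I/D; 7:S/W; 11:S/Y; 12:L/E; 14:L/G; 21:I/C; 27:I/D.
There are 7 differences over 29 sites, so p = 7/29 = 0.241.

0.241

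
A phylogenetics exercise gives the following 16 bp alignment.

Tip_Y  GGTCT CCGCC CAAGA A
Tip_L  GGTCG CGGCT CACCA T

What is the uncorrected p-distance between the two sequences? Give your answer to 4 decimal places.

Mismatches occur at site 5 (T→G), site 7 (C→G), site 10 (C→T), site 13 (A→C), site 14 (G→C), site 16 (A→T).
There are 6 differences over 16 sites, so p = 6/16 = 0.3750.

0.3750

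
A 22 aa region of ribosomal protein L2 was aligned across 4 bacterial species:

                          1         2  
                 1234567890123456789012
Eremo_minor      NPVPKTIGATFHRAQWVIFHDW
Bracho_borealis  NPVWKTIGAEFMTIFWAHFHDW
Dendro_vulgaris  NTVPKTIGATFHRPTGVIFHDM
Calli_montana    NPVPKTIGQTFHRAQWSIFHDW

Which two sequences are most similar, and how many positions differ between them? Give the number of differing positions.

2

Pairwise Hamming distances:
  Eremo_minor vs Bracho_borealis: 8
  Eremo_minor vs Dendro_vulgaris: 5
  Eremo_minor vs Calli_montana: 2
  Bracho_borealis vs Dendro_vulgaris: 11
  Bracho_borealis vs Calli_montana: 9
  Dendro_vulgaris vs Calli_montana: 7
The smallest is 2, between Eremo_minor and Calli_montana.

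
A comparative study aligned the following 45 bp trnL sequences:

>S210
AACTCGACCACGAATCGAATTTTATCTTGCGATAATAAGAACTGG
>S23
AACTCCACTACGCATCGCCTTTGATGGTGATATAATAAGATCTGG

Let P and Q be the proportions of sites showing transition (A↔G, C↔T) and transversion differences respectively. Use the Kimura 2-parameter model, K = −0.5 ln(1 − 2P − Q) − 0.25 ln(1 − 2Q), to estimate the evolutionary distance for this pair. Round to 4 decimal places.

Mismatches occur at site 6 (G/C, transversion), site 9 (C/T, transition), site 13 (A/C, transversion), site 18 (A/C, transversion), site 19 (A/C, transversion), site 23 (T/G, transversion), site 26 (C/G, transversion), site 27 (T/G, transversion), site 30 (C/A, transversion), site 31 (G/T, transversion), site 41 (A/T, transversion).
Of the 11 differences, 1 transition and 10 transversions over 45 sites: P = 1/45 = 0.022222, Q = 10/45 = 0.222222.
d = −0.5·ln(0.733334) − 0.25·ln(0.555556) = −0.5·(-0.310154) − 0.25·(-0.587786) = 0.3020.

0.3020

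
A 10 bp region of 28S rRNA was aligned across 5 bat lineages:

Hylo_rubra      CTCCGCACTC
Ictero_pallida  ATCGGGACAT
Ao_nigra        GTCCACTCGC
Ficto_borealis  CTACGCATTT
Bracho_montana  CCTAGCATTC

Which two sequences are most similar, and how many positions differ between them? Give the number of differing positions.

3

Pairwise Hamming distances:
  Hylo_rubra vs Ictero_pallida: 5
  Hylo_rubra vs Ao_nigra: 4
  Hylo_rubra vs Ficto_borealis: 3
  Hylo_rubra vs Bracho_montana: 4
  Ictero_pallida vs Ao_nigra: 7
  Ictero_pallida vs Ficto_borealis: 6
  Ictero_pallida vs Bracho_montana: 8
  Ao_nigra vs Ficto_borealis: 7
  Ao_nigra vs Bracho_montana: 8
  Ficto_borealis vs Bracho_montana: 4
The smallest is 3, between Hylo_rubra and Ficto_borealis.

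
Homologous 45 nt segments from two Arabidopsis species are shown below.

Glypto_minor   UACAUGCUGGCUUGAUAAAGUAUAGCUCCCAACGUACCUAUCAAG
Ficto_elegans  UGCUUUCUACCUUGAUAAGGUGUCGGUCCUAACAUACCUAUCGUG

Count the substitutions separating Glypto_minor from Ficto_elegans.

13

Mismatches occur at site 2 (A/G), site 4 (A/U), site 6 (G/U), site 9 (G/A), site 10 (G/C), site 19 (A/G), site 22 (A/G), site 24 (A/C), site 26 (C/G), site 30 (C/U), site 34 (G/A), site 43 (A/G), site 44 (A/U).
That gives 13 mismatches out of 45 aligned sites, so the Hamming distance is 13.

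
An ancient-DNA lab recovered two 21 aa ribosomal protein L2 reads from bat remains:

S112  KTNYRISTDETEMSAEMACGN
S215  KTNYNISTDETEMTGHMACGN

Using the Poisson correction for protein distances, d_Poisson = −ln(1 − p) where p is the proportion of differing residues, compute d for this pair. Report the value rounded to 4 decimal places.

0.2113

Differing sites — 5:R/N; 14:S/T; 15:A/G; 16:E/H.
p = 4/21 = 0.190476.
d = −ln(1 − 0.190476) = −ln(0.809524) = 0.2113.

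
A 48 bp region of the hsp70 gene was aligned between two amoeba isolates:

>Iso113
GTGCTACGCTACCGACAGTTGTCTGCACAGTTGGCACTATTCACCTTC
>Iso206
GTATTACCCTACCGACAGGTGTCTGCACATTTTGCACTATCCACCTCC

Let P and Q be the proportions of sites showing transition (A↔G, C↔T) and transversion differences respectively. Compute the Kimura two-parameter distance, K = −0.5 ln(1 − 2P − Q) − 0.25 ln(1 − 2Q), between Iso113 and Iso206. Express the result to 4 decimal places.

0.1894

The sequences differ at positions 3 (G/A, transition), 4 (C/T, transition), 8 (G/C, transversion), 19 (T/G, transversion), 30 (G/T, transversion), 33 (G/T, transversion), 41 (T/C, transition), 47 (T/C, transition).
Of the 8 differences, 4 transitions and 4 transversions over 48 sites: P = 4/48 = 0.083333, Q = 4/48 = 0.083333.
d = −0.5·ln(0.750001) − 0.25·ln(0.833334) = −0.5·(-0.287681) − 0.25·(-0.182321) = 0.1894.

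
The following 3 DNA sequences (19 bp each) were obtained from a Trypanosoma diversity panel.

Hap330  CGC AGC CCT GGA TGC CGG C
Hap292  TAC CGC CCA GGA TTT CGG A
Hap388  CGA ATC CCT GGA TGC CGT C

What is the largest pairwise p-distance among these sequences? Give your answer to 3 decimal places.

Pairwise Hamming distances:
  Hap330 vs Hap292: 7
  Hap330 vs Hap388: 3
  Hap292 vs Hap388: 10
The largest is 10 mismatches, between Hap292 and Hap388; p = 10/19 = 0.526.

0.526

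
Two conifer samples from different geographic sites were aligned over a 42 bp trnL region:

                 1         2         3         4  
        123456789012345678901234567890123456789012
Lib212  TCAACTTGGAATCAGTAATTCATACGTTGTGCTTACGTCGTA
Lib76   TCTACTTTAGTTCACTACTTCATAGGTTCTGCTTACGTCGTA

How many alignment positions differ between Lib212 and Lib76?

The sequences differ at positions 3 (A/T), 8 (G/T), 9 (G/A), 10 (A/G), 11 (A/T), 15 (G/C), 18 (A/C), 25 (C/G), 29 (G/C).
That gives 9 mismatches out of 42 aligned sites, so the Hamming distance is 9.

9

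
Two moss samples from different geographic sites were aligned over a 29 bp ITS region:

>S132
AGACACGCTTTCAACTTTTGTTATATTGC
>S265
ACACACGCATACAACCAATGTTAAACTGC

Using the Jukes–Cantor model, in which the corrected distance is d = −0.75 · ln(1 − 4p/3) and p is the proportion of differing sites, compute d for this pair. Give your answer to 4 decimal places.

0.3439

Differing sites — 2:G/C; 9:T/A; 11:T/A; 16:T/C; 17:T/A; 18:T/A; 24:T/A; 26:T/C.
p = 8/29 = 0.275862.
d = −0.75 · ln(1 − (4/3)·0.275862) = −0.75 · ln(0.632184) = −0.75 · (-0.458575) = 0.3439.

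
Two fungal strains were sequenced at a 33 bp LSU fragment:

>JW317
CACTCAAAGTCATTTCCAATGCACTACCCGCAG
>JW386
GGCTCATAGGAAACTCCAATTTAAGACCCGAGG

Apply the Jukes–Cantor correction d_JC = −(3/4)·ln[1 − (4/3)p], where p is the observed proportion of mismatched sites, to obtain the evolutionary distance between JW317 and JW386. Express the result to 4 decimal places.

Differing sites — 1:C/G; 2:A/G; 7:A/T; 10:T/G; 11:C/A; 13:T/A; 14:T/C; 21:G/T; 22:C/T; 24:C/A; 25:T/G; 31:C/A; 32:A/G.
p = 13/33 = 0.393939.
d = −0.75 · ln(1 − (4/3)·0.393939) = −0.75 · ln(0.474748) = −0.75 · (-0.744971) = 0.5587.

0.5587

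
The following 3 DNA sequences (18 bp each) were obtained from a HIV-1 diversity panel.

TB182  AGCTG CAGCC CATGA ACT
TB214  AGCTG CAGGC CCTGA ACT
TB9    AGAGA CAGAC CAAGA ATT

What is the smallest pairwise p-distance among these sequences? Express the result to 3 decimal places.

Pairwise Hamming distances:
  TB182 vs TB214: 2
  TB182 vs TB9: 6
  TB214 vs TB9: 7
The smallest is 2 mismatches, between TB182 and TB214; p = 2/18 = 0.111.

0.111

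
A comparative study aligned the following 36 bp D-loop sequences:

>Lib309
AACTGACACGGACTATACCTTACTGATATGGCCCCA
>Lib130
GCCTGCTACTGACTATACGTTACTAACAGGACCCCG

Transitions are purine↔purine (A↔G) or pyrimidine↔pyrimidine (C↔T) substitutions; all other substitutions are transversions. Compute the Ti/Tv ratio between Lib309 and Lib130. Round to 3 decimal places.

1.200

Differing sites — 1:A/G (Ti); 2:A/C (Tv); 6:A/C (Tv); 7:C/T (Ti); 10:G/T (Tv); 19:C/G (Tv); 25:G/A (Ti); 27:T/C (Ti); 29:T/G (Tv); 31:G/A (Ti); 36:A/G (Ti).
Of the 11 differences, 6 transitions and 5 transversions, so Ti/Tv = 6/5 = 1.200.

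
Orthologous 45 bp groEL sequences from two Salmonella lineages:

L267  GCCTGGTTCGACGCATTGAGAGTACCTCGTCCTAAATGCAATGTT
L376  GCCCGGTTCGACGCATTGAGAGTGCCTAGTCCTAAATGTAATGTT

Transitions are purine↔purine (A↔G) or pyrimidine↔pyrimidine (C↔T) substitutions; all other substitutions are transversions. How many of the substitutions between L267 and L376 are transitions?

3

Mismatches occur at site 4 (T→C, transition), site 24 (A→G, transition), site 28 (C→A, transversion), site 39 (C→T, transition).
Of the 4 differences, 3 transitions and 1 transversion, so the answer is 3.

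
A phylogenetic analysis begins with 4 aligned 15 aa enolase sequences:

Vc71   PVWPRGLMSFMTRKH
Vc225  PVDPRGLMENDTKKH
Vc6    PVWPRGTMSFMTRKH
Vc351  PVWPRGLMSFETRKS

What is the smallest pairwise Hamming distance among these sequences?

Pairwise Hamming distances:
  Vc71 vs Vc225: 5
  Vc71 vs Vc6: 1
  Vc71 vs Vc351: 2
  Vc225 vs Vc6: 6
  Vc225 vs Vc351: 6
  Vc6 vs Vc351: 3
The smallest is 1, between Vc71 and Vc6.

1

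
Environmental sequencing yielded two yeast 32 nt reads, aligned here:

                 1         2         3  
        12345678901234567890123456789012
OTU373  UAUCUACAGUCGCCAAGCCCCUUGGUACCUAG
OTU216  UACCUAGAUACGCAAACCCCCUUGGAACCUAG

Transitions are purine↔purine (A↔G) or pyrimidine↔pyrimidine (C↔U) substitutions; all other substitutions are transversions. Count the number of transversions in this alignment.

6

The sequences differ at positions 3 (U/C, transition), 7 (C/G, transversion), 9 (G/U, transversion), 10 (U/A, transversion), 14 (C/A, transversion), 17 (G/C, transversion), 26 (U/A, transversion).
Of the 7 differences, 1 transition and 6 transversions, so the answer is 6.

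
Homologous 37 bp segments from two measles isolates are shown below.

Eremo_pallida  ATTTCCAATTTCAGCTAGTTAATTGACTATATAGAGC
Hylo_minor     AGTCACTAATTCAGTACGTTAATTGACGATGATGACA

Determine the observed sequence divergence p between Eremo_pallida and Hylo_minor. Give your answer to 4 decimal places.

The sequences differ at positions 2 (T/G), 4 (T/C), 5 (C/A), 7 (A/T), 9 (T/A), 15 (C/T), 16 (T/A), 17 (A/C), 28 (T/G), 31 (A/G), 32 (T/A), 33 (A/T), 36 (G/C), 37 (C/A).
There are 14 differences over 37 sites, so p = 14/37 = 0.3784.

0.3784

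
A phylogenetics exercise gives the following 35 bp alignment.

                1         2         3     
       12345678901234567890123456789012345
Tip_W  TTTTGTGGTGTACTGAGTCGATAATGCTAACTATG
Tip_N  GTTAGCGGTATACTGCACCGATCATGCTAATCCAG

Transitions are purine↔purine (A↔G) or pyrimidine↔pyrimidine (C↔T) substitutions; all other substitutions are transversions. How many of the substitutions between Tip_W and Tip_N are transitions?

6

The sequences differ at positions 1 (T/G, transversion), 4 (T/A, transversion), 6 (T/C, transition), 10 (G/A, transition), 16 (A/C, transversion), 17 (G/A, transition), 18 (T/C, transition), 23 (A/C, transversion), 31 (C/T, transition), 32 (T/C, transition), 33 (A/C, transversion), 34 (T/A, transversion).
Of the 12 differences, 6 transitions and 6 transversions, so the answer is 6.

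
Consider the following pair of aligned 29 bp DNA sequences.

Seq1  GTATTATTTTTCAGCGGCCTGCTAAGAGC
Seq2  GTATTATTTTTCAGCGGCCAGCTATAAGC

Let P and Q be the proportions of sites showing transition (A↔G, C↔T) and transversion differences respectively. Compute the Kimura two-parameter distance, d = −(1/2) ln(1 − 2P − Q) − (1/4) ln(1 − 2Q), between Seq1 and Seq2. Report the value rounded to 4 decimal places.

0.1113

Mismatches occur at site 20 (T/A, transversion), site 25 (A/T, transversion), site 26 (G/A, transition).
Of the 3 differences, 1 transition and 2 transversions over 29 sites: P = 1/29 = 0.034483, Q = 2/29 = 0.068966.
d = −0.5·ln(0.862068) − 0.25·ln(0.862068) = −0.5·(-0.148421) − 0.25·(-0.148421) = 0.1113.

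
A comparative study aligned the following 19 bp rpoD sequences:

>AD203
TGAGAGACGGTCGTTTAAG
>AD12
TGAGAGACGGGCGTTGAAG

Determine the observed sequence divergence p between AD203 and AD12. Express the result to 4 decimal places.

Differing sites — 11:T/G; 16:T/G.
There are 2 differences over 19 sites, so p = 2/19 = 0.1053.

0.1053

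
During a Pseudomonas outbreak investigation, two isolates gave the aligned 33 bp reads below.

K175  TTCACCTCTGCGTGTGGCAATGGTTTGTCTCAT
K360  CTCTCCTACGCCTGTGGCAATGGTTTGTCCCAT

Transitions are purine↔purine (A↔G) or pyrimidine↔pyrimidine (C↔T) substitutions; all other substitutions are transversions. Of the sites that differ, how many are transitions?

3

The sequences differ at positions 1 (T/C, transition), 4 (A/T, transversion), 8 (C/A, transversion), 9 (T/C, transition), 12 (G/C, transversion), 30 (T/C, transition).
Of the 6 differences, 3 transitions and 3 transversions, so the answer is 3.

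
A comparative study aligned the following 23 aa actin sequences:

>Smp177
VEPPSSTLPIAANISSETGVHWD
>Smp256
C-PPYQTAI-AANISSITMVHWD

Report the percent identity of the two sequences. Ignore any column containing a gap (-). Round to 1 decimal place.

Excluding the 2 gap columns leaves 21 comparable sites.
Differing sites — 1:V/C; 5:S/Y; 6:S/Q; 8:L/A; 9:P/I; 17:E/I; 19:G/M.
14 of the 21 comparable sites match, so the percent identity is 14/21 × 100 = 66.7%.

66.7%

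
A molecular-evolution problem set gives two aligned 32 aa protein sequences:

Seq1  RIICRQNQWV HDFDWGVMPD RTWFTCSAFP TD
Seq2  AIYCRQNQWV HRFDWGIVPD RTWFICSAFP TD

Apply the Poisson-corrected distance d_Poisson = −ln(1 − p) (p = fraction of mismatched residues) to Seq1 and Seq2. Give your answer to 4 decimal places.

0.2076

The sequences differ at positions 1 (R/A), 3 (I/Y), 12 (D/R), 17 (V/I), 18 (M/V), 25 (T/I).
p = 6/32 = 0.187500.
d = −ln(1 − 0.187500) = −ln(0.812500) = 0.2076.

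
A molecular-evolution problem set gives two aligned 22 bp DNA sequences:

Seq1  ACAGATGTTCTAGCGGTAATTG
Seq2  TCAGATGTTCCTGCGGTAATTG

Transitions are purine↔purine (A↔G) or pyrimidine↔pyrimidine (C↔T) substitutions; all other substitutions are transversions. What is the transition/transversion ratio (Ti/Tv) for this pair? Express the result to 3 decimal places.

The sequences differ at positions 1 (A/T, transversion), 11 (T/C, transition), 12 (A/T, transversion).
Of the 3 differences, 1 transition and 2 transversions, so Ti/Tv = 1/2 = 0.500.

0.500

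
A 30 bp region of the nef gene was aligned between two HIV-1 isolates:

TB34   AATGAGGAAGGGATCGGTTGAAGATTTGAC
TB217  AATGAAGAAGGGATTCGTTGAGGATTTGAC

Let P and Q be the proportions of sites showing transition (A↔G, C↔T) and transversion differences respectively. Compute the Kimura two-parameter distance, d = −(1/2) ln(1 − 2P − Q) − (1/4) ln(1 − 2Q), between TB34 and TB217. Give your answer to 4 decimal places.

Mismatches occur at site 6 (G↔A, transition), site 15 (C↔T, transition), site 16 (G↔C, transversion), site 22 (A↔G, transition).
Of the 4 differences, 3 transitions and 1 transversion over 30 sites: P = 3/30 = 0.100000, Q = 1/30 = 0.033333.
d = −0.5·ln(0.766667) − 0.25·ln(0.933334) = −0.5·(-0.265703) − 0.25·(-0.068992) = 0.1501.

0.1501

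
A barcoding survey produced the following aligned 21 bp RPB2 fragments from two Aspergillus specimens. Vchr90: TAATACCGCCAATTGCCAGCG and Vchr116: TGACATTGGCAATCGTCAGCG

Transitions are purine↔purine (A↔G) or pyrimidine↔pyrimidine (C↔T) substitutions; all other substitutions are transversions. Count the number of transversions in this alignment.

1

Mismatches occur at site 2 (A→G, transition), site 4 (T→C, transition), site 6 (C→T, transition), site 7 (C→T, transition), site 9 (C→G, transversion), site 14 (T→C, transition), site 16 (C→T, transition).
Of the 7 differences, 6 transitions and 1 transversion, so the answer is 1.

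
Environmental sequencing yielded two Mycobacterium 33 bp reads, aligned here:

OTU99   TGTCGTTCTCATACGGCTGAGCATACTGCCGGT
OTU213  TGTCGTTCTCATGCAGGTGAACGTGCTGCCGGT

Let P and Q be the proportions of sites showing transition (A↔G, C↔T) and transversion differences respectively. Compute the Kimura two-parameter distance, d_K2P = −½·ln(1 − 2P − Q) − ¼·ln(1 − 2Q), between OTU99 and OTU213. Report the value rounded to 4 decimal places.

0.2184

Mismatches occur at site 13 (A↔G, transition), site 15 (G↔A, transition), site 17 (C↔G, transversion), site 21 (G↔A, transition), site 23 (A↔G, transition), site 25 (A↔G, transition).
Of the 6 differences, 5 transitions and 1 transversion over 33 sites: P = 5/33 = 0.151515, Q = 1/33 = 0.030303.
d = −0.5·ln(0.666667) − 0.25·ln(0.939394) = −0.5·(-0.405465) − 0.25·(-0.062520) = 0.2184.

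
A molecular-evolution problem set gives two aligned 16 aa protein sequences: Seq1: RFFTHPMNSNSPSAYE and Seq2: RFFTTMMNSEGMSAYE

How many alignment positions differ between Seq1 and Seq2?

The sequences differ at positions 5 (H/T), 6 (P/M), 10 (N/E), 11 (S/G), 12 (P/M).
That gives 5 mismatches out of 16 aligned sites, so the Hamming distance is 5.

5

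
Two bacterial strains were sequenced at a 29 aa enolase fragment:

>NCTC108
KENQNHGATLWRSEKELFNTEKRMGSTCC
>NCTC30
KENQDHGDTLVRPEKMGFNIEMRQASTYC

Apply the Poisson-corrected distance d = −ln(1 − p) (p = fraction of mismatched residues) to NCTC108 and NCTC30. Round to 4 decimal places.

0.4769

Mismatches occur at site 5 (N↔D), site 8 (A↔D), site 11 (W↔V), site 13 (S↔P), site 16 (E↔M), site 17 (L↔G), site 20 (T↔I), site 22 (K↔M), site 24 (M↔Q), site 25 (G↔A), site 28 (C↔Y).
p = 11/29 = 0.379310.
d = −ln(1 − 0.379310) = −ln(0.620690) = 0.4769.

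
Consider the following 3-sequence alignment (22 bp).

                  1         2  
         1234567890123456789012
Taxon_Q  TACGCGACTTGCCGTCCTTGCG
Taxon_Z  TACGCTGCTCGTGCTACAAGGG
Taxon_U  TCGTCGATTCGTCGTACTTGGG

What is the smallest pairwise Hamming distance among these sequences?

8

Pairwise Hamming distances:
  Taxon_Q vs Taxon_Z: 10
  Taxon_Q vs Taxon_U: 8
  Taxon_Z vs Taxon_U: 10
The smallest is 8, between Taxon_Q and Taxon_U.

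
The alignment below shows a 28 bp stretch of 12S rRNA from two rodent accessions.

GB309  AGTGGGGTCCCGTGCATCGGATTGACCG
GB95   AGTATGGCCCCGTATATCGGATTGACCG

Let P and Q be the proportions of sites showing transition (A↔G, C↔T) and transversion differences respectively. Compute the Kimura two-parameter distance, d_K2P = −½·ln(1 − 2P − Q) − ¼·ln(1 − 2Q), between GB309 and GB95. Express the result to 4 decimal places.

Mismatches occur at site 4 (G/A, transition), site 5 (G/T, transversion), site 8 (T/C, transition), site 14 (G/A, transition), site 15 (C/T, transition).
Of the 5 differences, 4 transitions and 1 transversion over 28 sites: P = 4/28 = 0.142857, Q = 1/28 = 0.035714.
d = −0.5·ln(0.678572) − 0.25·ln(0.928572) = −0.5·(-0.387765) − 0.25·(-0.074107) = 0.2124.

0.2124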